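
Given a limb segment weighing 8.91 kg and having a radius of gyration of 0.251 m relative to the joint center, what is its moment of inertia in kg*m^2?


I = m * k^2
I = 8.91 * 0.251^2
k^2 = 0.0630
I = 0.5613


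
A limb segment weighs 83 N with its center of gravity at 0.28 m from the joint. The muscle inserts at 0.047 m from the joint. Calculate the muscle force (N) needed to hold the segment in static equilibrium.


F_muscle = W * d_load / d_muscle
F_muscle = 83 * 0.28 / 0.047
Numerator = 23.2400
F_muscle = 494.4681


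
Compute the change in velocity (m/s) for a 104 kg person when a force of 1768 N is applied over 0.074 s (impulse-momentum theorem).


J = F * dt = 1768 * 0.074 = 130.8320 N*s
delta_v = J / m
delta_v = 130.8320 / 104
delta_v = 1.2580


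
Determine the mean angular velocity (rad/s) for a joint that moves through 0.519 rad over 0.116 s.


omega = delta_theta / delta_t
omega = 0.519 / 0.116
omega = 4.4741


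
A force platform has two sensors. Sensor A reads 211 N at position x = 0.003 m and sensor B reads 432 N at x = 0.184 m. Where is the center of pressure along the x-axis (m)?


COP_x = (F1*x1 + F2*x2) / (F1 + F2)
COP_x = (211*0.003 + 432*0.184) / (211 + 432)
Numerator = 80.1210
Denominator = 643
COP_x = 0.1246


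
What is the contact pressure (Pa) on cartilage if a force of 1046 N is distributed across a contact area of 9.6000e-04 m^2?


P = F / A
P = 1046 / 9.6000e-04
P = 1.0896e+06


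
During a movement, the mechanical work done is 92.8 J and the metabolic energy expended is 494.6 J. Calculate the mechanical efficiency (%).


eta = (W_mech / E_meta) * 100
eta = (92.8 / 494.6) * 100
ratio = 0.1876
eta = 18.7626


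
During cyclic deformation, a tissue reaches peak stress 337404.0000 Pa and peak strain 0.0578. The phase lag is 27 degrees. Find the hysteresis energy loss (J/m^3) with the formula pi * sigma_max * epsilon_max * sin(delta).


E_loss = pi * sigma_max * epsilon_max * sin(delta)
delta = 27 deg = 0.4712 rad
sin(delta) = 0.4540
E_loss = pi * 337404.0000 * 0.0578 * 0.4540
E_loss = 27814.7207


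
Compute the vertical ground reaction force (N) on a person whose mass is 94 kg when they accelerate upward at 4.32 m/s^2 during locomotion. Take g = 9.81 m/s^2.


GRF = m * (g + a)
GRF = 94 * (9.81 + 4.32)
GRF = 94 * 14.1300
GRF = 1328.2200


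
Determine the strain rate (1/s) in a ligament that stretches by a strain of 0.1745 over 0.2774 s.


strain_rate = delta_strain / delta_t
strain_rate = 0.1745 / 0.2774
strain_rate = 0.6291


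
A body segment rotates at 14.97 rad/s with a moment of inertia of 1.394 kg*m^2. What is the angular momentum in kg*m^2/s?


L = I * omega
L = 1.394 * 14.97
L = 20.8682


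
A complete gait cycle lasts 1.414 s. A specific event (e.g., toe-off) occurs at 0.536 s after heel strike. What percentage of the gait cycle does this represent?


pct = (event_time / cycle_time) * 100
pct = (0.536 / 1.414) * 100
ratio = 0.3791
pct = 37.9066


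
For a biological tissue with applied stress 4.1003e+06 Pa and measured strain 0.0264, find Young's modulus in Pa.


E = stress / strain
E = 4.1003e+06 / 0.0264
E = 1.5531e+08


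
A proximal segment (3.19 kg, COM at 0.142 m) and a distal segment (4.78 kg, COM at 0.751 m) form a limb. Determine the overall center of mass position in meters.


COM = (m1*x1 + m2*x2) / (m1 + m2)
COM = (3.19*0.142 + 4.78*0.751) / (3.19 + 4.78)
Numerator = 4.0428
Denominator = 7.9700
COM = 0.5072


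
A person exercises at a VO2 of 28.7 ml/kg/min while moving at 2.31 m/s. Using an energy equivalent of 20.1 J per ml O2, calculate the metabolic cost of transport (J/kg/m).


Power per kg = VO2 * 20.1 / 60
Power per kg = 28.7 * 20.1 / 60 = 9.6145 W/kg
Cost = power_per_kg / speed
Cost = 9.6145 / 2.31
Cost = 4.1621


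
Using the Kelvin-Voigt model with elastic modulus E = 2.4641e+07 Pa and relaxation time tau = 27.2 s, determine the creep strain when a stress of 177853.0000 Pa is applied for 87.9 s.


epsilon(t) = (sigma/E) * (1 - exp(-t/tau))
sigma/E = 177853.0000 / 2.4641e+07 = 0.0072
exp(-t/tau) = exp(-87.9 / 27.2) = 0.0395
epsilon = 0.0072 * (1 - 0.0395)
epsilon = 0.0069


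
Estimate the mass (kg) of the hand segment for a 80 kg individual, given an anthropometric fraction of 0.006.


m_segment = body_mass * fraction
m_segment = 80 * 0.006
m_segment = 0.4800


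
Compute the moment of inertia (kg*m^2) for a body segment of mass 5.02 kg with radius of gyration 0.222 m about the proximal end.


I = m * k^2
I = 5.02 * 0.222^2
k^2 = 0.0493
I = 0.2474


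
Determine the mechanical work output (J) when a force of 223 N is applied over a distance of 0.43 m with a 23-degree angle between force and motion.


W = F * d * cos(theta)
theta = 23 deg = 0.4014 rad
cos(theta) = 0.9205
W = 223 * 0.43 * 0.9205
W = 88.2672


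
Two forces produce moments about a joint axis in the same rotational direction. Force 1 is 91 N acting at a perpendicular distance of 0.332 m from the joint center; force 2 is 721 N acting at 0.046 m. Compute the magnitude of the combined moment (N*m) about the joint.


M = F1 * d1 + F2 * d2
M = 91 * 0.332 + 721 * 0.046
M = 30.2120 + 33.1660
M = 63.3780


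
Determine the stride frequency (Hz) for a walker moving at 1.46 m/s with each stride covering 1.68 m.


f = v / stride_length
f = 1.46 / 1.68
f = 0.8690


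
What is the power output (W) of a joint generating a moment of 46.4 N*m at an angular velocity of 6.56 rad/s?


P = M * omega
P = 46.4 * 6.56
P = 304.3840


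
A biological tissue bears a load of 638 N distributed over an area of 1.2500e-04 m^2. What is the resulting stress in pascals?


stress = F / A
stress = 638 / 1.2500e-04
stress = 5.1040e+06


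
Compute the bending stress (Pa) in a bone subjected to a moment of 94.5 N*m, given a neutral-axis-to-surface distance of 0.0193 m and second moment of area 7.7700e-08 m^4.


sigma = M * c / I
sigma = 94.5 * 0.0193 / 7.7700e-08
M * c = 1.8239
sigma = 2.3473e+07


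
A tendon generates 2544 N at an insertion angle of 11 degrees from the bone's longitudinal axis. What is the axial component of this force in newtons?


F_eff = F_tendon * cos(theta)
theta = 11 deg = 0.1920 rad
cos(theta) = 0.9816
F_eff = 2544 * 0.9816
F_eff = 2497.2596


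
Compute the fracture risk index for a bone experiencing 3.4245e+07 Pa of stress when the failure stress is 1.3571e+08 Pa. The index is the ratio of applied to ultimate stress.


FRI = applied / ultimate
FRI = 3.4245e+07 / 1.3571e+08
FRI = 0.2523


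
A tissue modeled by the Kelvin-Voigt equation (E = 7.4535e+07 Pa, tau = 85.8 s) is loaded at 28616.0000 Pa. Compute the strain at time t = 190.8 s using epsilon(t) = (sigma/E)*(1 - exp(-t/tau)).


epsilon(t) = (sigma/E) * (1 - exp(-t/tau))
sigma/E = 28616.0000 / 7.4535e+07 = 3.8393e-04
exp(-t/tau) = exp(-190.8 / 85.8) = 0.1082
epsilon = 3.8393e-04 * (1 - 0.1082)
epsilon = 3.4239e-04


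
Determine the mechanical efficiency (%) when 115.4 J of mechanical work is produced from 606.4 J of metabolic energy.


eta = (W_mech / E_meta) * 100
eta = (115.4 / 606.4) * 100
ratio = 0.1903
eta = 19.0303


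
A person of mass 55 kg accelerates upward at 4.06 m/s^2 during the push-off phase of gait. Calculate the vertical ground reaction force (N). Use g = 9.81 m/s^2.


GRF = m * (g + a)
GRF = 55 * (9.81 + 4.06)
GRF = 55 * 13.8700
GRF = 762.8500


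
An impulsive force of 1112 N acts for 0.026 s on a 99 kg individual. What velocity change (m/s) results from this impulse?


J = F * dt = 1112 * 0.026 = 28.9120 N*s
delta_v = J / m
delta_v = 28.9120 / 99
delta_v = 0.2920


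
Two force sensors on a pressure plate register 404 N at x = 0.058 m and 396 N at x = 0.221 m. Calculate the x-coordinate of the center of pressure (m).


COP_x = (F1*x1 + F2*x2) / (F1 + F2)
COP_x = (404*0.058 + 396*0.221) / (404 + 396)
Numerator = 110.9480
Denominator = 800
COP_x = 0.1387


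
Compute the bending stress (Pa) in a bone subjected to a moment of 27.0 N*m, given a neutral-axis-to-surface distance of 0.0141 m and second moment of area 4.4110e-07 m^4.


sigma = M * c / I
sigma = 27.0 * 0.0141 / 4.4110e-07
M * c = 0.3807
sigma = 863069.5987


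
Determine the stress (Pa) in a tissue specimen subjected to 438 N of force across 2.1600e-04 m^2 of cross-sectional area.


stress = F / A
stress = 438 / 2.1600e-04
stress = 2.0278e+06


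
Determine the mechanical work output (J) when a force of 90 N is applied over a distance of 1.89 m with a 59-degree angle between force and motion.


W = F * d * cos(theta)
theta = 59 deg = 1.0297 rad
cos(theta) = 0.5150
W = 90 * 1.89 * 0.5150
W = 87.6080


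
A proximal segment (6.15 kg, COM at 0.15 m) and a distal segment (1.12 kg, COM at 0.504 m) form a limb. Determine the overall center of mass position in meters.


COM = (m1*x1 + m2*x2) / (m1 + m2)
COM = (6.15*0.15 + 1.12*0.504) / (6.15 + 1.12)
Numerator = 1.4870
Denominator = 7.2700
COM = 0.2045


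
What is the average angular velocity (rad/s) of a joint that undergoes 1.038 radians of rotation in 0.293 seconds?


omega = delta_theta / delta_t
omega = 1.038 / 0.293
omega = 3.5427


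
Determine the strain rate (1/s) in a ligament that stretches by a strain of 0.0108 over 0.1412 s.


strain_rate = delta_strain / delta_t
strain_rate = 0.0108 / 0.1412
strain_rate = 0.0765


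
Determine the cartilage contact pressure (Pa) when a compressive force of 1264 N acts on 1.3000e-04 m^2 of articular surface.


P = F / A
P = 1264 / 1.3000e-04
P = 9.7231e+06


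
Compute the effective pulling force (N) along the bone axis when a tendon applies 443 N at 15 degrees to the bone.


F_eff = F_tendon * cos(theta)
theta = 15 deg = 0.2618 rad
cos(theta) = 0.9659
F_eff = 443 * 0.9659
F_eff = 427.9051


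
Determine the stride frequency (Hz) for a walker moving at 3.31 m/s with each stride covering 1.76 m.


f = v / stride_length
f = 3.31 / 1.76
f = 1.8807


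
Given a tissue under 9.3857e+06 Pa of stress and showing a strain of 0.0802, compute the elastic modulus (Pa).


E = stress / strain
E = 9.3857e+06 / 0.0802
E = 1.1703e+08


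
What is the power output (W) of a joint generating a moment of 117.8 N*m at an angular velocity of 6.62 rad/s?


P = M * omega
P = 117.8 * 6.62
P = 779.8360


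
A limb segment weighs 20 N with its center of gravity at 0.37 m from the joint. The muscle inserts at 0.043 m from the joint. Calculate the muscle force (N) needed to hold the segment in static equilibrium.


F_muscle = W * d_load / d_muscle
F_muscle = 20 * 0.37 / 0.043
Numerator = 7.4000
F_muscle = 172.0930


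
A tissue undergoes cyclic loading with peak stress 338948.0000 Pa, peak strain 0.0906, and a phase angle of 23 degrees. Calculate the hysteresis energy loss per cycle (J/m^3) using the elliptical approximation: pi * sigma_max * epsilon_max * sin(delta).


E_loss = pi * sigma_max * epsilon_max * sin(delta)
delta = 23 deg = 0.4014 rad
sin(delta) = 0.3907
E_loss = pi * 338948.0000 * 0.0906 * 0.3907
E_loss = 37695.4696


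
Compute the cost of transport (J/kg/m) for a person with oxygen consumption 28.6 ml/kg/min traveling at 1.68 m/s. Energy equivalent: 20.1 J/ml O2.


Power per kg = VO2 * 20.1 / 60
Power per kg = 28.6 * 20.1 / 60 = 9.5810 W/kg
Cost = power_per_kg / speed
Cost = 9.5810 / 1.68
Cost = 5.7030


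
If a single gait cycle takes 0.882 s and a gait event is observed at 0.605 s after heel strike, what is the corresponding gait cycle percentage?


pct = (event_time / cycle_time) * 100
pct = (0.605 / 0.882) * 100
ratio = 0.6859
pct = 68.5941


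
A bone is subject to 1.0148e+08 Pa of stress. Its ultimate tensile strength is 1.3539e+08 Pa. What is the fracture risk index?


FRI = applied / ultimate
FRI = 1.0148e+08 / 1.3539e+08
FRI = 0.7495


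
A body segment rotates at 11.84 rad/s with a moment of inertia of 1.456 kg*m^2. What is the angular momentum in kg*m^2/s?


L = I * omega
L = 1.456 * 11.84
L = 17.2390


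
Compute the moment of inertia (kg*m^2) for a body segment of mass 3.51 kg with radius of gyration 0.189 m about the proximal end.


I = m * k^2
I = 3.51 * 0.189^2
k^2 = 0.0357
I = 0.1254


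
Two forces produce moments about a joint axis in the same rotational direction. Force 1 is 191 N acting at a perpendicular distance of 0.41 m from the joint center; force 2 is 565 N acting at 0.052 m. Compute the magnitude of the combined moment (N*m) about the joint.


M = F1 * d1 + F2 * d2
M = 191 * 0.41 + 565 * 0.052
M = 78.3100 + 29.3800
M = 107.6900


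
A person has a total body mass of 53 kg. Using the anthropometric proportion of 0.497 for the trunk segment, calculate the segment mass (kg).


m_segment = body_mass * fraction
m_segment = 53 * 0.497
m_segment = 26.3410


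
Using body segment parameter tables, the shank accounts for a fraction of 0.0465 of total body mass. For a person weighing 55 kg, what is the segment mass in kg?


m_segment = body_mass * fraction
m_segment = 55 * 0.0465
m_segment = 2.5575


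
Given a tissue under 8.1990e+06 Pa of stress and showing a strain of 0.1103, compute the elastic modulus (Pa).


E = stress / strain
E = 8.1990e+06 / 0.1103
E = 7.4334e+07


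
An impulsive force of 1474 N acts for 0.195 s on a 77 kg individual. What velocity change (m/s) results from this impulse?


J = F * dt = 1474 * 0.195 = 287.4300 N*s
delta_v = J / m
delta_v = 287.4300 / 77
delta_v = 3.7329


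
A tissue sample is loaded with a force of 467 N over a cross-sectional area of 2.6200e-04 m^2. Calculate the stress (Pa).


stress = F / A
stress = 467 / 2.6200e-04
stress = 1.7824e+06


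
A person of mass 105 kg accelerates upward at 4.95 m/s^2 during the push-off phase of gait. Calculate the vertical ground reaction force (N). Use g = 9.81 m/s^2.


GRF = m * (g + a)
GRF = 105 * (9.81 + 4.95)
GRF = 105 * 14.7600
GRF = 1549.8000


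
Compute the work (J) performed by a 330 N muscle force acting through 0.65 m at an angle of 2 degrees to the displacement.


W = F * d * cos(theta)
theta = 2 deg = 0.0349 rad
cos(theta) = 0.9994
W = 330 * 0.65 * 0.9994
W = 214.3693


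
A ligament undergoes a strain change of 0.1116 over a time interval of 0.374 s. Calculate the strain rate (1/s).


strain_rate = delta_strain / delta_t
strain_rate = 0.1116 / 0.374
strain_rate = 0.2984


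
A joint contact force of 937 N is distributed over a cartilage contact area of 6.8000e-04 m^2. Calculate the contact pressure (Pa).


P = F / A
P = 937 / 6.8000e-04
P = 1.3779e+06


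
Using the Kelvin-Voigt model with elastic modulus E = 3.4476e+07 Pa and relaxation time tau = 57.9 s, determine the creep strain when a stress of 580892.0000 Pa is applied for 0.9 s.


epsilon(t) = (sigma/E) * (1 - exp(-t/tau))
sigma/E = 580892.0000 / 3.4476e+07 = 0.0168
exp(-t/tau) = exp(-0.9 / 57.9) = 0.9846
epsilon = 0.0168 * (1 - 0.9846)
epsilon = 2.5988e-04


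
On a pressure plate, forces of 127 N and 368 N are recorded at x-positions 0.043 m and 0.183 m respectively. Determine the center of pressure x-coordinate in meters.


COP_x = (F1*x1 + F2*x2) / (F1 + F2)
COP_x = (127*0.043 + 368*0.183) / (127 + 368)
Numerator = 72.8050
Denominator = 495
COP_x = 0.1471


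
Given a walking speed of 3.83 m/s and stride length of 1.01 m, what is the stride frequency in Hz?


f = v / stride_length
f = 3.83 / 1.01
f = 3.7921


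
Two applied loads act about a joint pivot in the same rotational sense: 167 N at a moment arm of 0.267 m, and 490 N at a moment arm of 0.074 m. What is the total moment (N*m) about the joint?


M = F1 * d1 + F2 * d2
M = 167 * 0.267 + 490 * 0.074
M = 44.5890 + 36.2600
M = 80.8490


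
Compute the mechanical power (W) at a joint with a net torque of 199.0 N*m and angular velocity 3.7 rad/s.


P = M * omega
P = 199.0 * 3.7
P = 736.3000


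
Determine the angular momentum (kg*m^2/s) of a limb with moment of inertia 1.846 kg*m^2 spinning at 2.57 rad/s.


L = I * omega
L = 1.846 * 2.57
L = 4.7442


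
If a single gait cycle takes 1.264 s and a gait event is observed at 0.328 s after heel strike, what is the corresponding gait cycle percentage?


pct = (event_time / cycle_time) * 100
pct = (0.328 / 1.264) * 100
ratio = 0.2595
pct = 25.9494


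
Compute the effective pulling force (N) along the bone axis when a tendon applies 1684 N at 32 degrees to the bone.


F_eff = F_tendon * cos(theta)
theta = 32 deg = 0.5585 rad
cos(theta) = 0.8480
F_eff = 1684 * 0.8480
F_eff = 1428.1130


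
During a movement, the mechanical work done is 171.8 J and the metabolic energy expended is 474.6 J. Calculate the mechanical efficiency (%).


eta = (W_mech / E_meta) * 100
eta = (171.8 / 474.6) * 100
ratio = 0.3620
eta = 36.1989


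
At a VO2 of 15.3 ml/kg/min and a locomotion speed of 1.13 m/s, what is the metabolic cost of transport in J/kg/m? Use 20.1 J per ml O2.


Power per kg = VO2 * 20.1 / 60
Power per kg = 15.3 * 20.1 / 60 = 5.1255 W/kg
Cost = power_per_kg / speed
Cost = 5.1255 / 1.13
Cost = 4.5358


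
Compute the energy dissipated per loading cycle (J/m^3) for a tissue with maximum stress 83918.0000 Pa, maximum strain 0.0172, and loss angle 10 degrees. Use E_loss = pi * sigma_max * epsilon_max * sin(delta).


E_loss = pi * sigma_max * epsilon_max * sin(delta)
delta = 10 deg = 0.1745 rad
sin(delta) = 0.1736
E_loss = pi * 83918.0000 * 0.0172 * 0.1736
E_loss = 787.4150


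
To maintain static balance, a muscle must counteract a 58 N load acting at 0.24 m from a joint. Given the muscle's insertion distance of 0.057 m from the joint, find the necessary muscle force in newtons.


F_muscle = W * d_load / d_muscle
F_muscle = 58 * 0.24 / 0.057
Numerator = 13.9200
F_muscle = 244.2105


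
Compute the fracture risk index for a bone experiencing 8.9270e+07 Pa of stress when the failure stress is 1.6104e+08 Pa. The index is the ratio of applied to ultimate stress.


FRI = applied / ultimate
FRI = 8.9270e+07 / 1.6104e+08
FRI = 0.5543


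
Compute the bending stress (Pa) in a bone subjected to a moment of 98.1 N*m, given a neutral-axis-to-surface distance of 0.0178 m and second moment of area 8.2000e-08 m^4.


sigma = M * c / I
sigma = 98.1 * 0.0178 / 8.2000e-08
M * c = 1.7462
sigma = 2.1295e+07


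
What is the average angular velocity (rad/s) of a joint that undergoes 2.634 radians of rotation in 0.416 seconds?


omega = delta_theta / delta_t
omega = 2.634 / 0.416
omega = 6.3317


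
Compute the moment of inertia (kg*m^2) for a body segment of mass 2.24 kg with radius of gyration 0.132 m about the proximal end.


I = m * k^2
I = 2.24 * 0.132^2
k^2 = 0.0174
I = 0.0390


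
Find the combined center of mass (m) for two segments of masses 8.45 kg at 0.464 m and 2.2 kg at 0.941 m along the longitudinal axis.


COM = (m1*x1 + m2*x2) / (m1 + m2)
COM = (8.45*0.464 + 2.2*0.941) / (8.45 + 2.2)
Numerator = 5.9910
Denominator = 10.6500
COM = 0.5625


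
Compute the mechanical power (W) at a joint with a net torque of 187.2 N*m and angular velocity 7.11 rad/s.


P = M * omega
P = 187.2 * 7.11
P = 1330.9920


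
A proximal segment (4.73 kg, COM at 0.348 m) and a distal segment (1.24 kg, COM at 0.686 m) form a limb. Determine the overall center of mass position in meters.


COM = (m1*x1 + m2*x2) / (m1 + m2)
COM = (4.73*0.348 + 1.24*0.686) / (4.73 + 1.24)
Numerator = 2.4967
Denominator = 5.9700
COM = 0.4182


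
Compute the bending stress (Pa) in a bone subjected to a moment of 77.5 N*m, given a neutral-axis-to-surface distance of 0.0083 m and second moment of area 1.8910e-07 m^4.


sigma = M * c / I
sigma = 77.5 * 0.0083 / 1.8910e-07
M * c = 0.6432
sigma = 3.4016e+06


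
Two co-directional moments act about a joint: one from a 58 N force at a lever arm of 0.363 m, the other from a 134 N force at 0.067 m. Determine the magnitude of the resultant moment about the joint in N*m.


M = F1 * d1 + F2 * d2
M = 58 * 0.363 + 134 * 0.067
M = 21.0540 + 8.9780
M = 30.0320


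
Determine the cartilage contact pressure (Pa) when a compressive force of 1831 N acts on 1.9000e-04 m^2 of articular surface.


P = F / A
P = 1831 / 1.9000e-04
P = 9.6368e+06


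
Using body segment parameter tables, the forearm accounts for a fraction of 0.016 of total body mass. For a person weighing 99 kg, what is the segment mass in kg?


m_segment = body_mass * fraction
m_segment = 99 * 0.016
m_segment = 1.5840


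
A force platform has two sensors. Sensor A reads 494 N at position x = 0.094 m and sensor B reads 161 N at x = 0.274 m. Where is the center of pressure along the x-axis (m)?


COP_x = (F1*x1 + F2*x2) / (F1 + F2)
COP_x = (494*0.094 + 161*0.274) / (494 + 161)
Numerator = 90.5500
Denominator = 655
COP_x = 0.1382


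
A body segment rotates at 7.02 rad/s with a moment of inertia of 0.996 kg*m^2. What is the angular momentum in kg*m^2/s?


L = I * omega
L = 0.996 * 7.02
L = 6.9919


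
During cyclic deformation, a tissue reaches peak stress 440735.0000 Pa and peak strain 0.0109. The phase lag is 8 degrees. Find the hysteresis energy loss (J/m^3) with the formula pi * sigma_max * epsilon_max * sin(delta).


E_loss = pi * sigma_max * epsilon_max * sin(delta)
delta = 8 deg = 0.1396 rad
sin(delta) = 0.1392
E_loss = pi * 440735.0000 * 0.0109 * 0.1392
E_loss = 2100.4348


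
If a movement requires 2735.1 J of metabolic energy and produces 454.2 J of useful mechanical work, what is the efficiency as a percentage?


eta = (W_mech / E_meta) * 100
eta = (454.2 / 2735.1) * 100
ratio = 0.1661
eta = 16.6063


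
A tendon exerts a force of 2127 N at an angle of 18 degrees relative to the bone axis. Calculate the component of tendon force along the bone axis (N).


F_eff = F_tendon * cos(theta)
theta = 18 deg = 0.3142 rad
cos(theta) = 0.9511
F_eff = 2127 * 0.9511
F_eff = 2022.8972


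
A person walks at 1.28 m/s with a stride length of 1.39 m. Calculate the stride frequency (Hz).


f = v / stride_length
f = 1.28 / 1.39
f = 0.9209


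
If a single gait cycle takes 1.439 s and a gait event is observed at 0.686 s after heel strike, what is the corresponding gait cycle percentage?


pct = (event_time / cycle_time) * 100
pct = (0.686 / 1.439) * 100
ratio = 0.4767
pct = 47.6720


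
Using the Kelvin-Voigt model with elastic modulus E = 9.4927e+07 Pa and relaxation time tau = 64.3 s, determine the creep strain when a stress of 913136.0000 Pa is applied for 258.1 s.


epsilon(t) = (sigma/E) * (1 - exp(-t/tau))
sigma/E = 913136.0000 / 9.4927e+07 = 0.0096
exp(-t/tau) = exp(-258.1 / 64.3) = 0.0181
epsilon = 0.0096 * (1 - 0.0181)
epsilon = 0.0094


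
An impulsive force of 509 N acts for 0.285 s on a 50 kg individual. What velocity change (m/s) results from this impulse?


J = F * dt = 509 * 0.285 = 145.0650 N*s
delta_v = J / m
delta_v = 145.0650 / 50
delta_v = 2.9013


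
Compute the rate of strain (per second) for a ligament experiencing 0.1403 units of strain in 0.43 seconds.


strain_rate = delta_strain / delta_t
strain_rate = 0.1403 / 0.43
strain_rate = 0.3263


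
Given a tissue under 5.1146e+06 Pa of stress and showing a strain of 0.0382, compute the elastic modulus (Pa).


E = stress / strain
E = 5.1146e+06 / 0.0382
E = 1.3389e+08


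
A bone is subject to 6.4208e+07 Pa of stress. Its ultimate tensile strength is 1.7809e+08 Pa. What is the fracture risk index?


FRI = applied / ultimate
FRI = 6.4208e+07 / 1.7809e+08
FRI = 0.3605


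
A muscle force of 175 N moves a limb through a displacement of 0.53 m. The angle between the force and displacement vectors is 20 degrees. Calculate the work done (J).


W = F * d * cos(theta)
theta = 20 deg = 0.3491 rad
cos(theta) = 0.9397
W = 175 * 0.53 * 0.9397
W = 87.1565


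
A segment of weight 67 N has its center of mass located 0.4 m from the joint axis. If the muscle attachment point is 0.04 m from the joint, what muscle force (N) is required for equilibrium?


F_muscle = W * d_load / d_muscle
F_muscle = 67 * 0.4 / 0.04
Numerator = 26.8000
F_muscle = 670.0000


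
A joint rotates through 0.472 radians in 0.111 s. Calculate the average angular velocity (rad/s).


omega = delta_theta / delta_t
omega = 0.472 / 0.111
omega = 4.2523


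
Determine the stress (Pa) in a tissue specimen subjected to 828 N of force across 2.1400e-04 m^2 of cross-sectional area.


stress = F / A
stress = 828 / 2.1400e-04
stress = 3.8692e+06


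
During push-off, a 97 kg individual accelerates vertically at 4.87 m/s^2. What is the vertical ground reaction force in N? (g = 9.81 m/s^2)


GRF = m * (g + a)
GRF = 97 * (9.81 + 4.87)
GRF = 97 * 14.6800
GRF = 1423.9600


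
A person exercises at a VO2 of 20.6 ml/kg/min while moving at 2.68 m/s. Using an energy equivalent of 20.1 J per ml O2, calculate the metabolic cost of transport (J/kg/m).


Power per kg = VO2 * 20.1 / 60
Power per kg = 20.6 * 20.1 / 60 = 6.9010 W/kg
Cost = power_per_kg / speed
Cost = 6.9010 / 2.68
Cost = 2.5750


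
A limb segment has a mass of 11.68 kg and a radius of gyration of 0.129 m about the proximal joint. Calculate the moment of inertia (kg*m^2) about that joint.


I = m * k^2
I = 11.68 * 0.129^2
k^2 = 0.0166
I = 0.1944


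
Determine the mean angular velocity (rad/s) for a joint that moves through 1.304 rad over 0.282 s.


omega = delta_theta / delta_t
omega = 1.304 / 0.282
omega = 4.6241


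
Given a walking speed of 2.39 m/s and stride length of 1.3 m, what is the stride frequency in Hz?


f = v / stride_length
f = 2.39 / 1.3
f = 1.8385


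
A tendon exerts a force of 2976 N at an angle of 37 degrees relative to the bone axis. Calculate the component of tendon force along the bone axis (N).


F_eff = F_tendon * cos(theta)
theta = 37 deg = 0.6458 rad
cos(theta) = 0.7986
F_eff = 2976 * 0.7986
F_eff = 2376.7393


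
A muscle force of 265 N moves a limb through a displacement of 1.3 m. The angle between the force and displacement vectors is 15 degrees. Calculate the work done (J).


W = F * d * cos(theta)
theta = 15 deg = 0.2618 rad
cos(theta) = 0.9659
W = 265 * 1.3 * 0.9659
W = 332.7614


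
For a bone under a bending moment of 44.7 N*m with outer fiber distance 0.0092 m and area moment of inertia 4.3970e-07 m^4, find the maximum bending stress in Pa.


sigma = M * c / I
sigma = 44.7 * 0.0092 / 4.3970e-07
M * c = 0.4112
sigma = 935274.0505


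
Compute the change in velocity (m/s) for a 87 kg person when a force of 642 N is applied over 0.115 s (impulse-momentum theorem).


J = F * dt = 642 * 0.115 = 73.8300 N*s
delta_v = J / m
delta_v = 73.8300 / 87
delta_v = 0.8486


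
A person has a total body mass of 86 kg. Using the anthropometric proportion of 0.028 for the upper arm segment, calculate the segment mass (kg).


m_segment = body_mass * fraction
m_segment = 86 * 0.028
m_segment = 2.4080


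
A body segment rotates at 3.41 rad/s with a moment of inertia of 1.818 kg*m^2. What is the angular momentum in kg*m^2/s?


L = I * omega
L = 1.818 * 3.41
L = 6.1994


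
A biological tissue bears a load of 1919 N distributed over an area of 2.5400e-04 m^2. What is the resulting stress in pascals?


stress = F / A
stress = 1919 / 2.5400e-04
stress = 7.5551e+06


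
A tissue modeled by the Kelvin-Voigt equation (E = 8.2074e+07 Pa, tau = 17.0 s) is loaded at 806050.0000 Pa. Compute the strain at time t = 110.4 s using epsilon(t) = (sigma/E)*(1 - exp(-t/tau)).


epsilon(t) = (sigma/E) * (1 - exp(-t/tau))
sigma/E = 806050.0000 / 8.2074e+07 = 0.0098
exp(-t/tau) = exp(-110.4 / 17.0) = 0.0015
epsilon = 0.0098 * (1 - 0.0015)
epsilon = 0.0098


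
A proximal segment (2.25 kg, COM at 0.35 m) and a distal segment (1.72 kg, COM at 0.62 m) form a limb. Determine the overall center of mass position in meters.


COM = (m1*x1 + m2*x2) / (m1 + m2)
COM = (2.25*0.35 + 1.72*0.62) / (2.25 + 1.72)
Numerator = 1.8539
Denominator = 3.9700
COM = 0.4670


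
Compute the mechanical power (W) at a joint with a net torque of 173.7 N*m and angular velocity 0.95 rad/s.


P = M * omega
P = 173.7 * 0.95
P = 165.0150


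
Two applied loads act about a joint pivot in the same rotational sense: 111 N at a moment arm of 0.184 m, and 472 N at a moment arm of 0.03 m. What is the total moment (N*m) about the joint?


M = F1 * d1 + F2 * d2
M = 111 * 0.184 + 472 * 0.03
M = 20.4240 + 14.1600
M = 34.5840


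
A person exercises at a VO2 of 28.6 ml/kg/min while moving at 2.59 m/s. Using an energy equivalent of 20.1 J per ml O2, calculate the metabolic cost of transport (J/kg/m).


Power per kg = VO2 * 20.1 / 60
Power per kg = 28.6 * 20.1 / 60 = 9.5810 W/kg
Cost = power_per_kg / speed
Cost = 9.5810 / 2.59
Cost = 3.6992


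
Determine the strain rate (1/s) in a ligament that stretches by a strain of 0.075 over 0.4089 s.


strain_rate = delta_strain / delta_t
strain_rate = 0.075 / 0.4089
strain_rate = 0.1834


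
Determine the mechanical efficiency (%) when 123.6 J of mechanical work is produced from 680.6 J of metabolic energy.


eta = (W_mech / E_meta) * 100
eta = (123.6 / 680.6) * 100
ratio = 0.1816
eta = 18.1604


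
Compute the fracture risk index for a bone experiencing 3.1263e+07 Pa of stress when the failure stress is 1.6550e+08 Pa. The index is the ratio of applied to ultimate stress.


FRI = applied / ultimate
FRI = 3.1263e+07 / 1.6550e+08
FRI = 0.1889


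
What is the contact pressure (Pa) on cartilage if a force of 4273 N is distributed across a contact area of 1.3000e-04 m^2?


P = F / A
P = 4273 / 1.3000e-04
P = 3.2869e+07


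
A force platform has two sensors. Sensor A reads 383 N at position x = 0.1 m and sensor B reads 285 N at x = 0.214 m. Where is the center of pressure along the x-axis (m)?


COP_x = (F1*x1 + F2*x2) / (F1 + F2)
COP_x = (383*0.1 + 285*0.214) / (383 + 285)
Numerator = 99.2900
Denominator = 668
COP_x = 0.1486


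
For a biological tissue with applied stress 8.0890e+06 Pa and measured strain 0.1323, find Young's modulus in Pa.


E = stress / strain
E = 8.0890e+06 / 0.1323
E = 6.1141e+07


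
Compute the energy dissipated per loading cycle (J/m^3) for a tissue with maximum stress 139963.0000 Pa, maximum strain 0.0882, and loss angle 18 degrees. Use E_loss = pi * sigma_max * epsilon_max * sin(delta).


E_loss = pi * sigma_max * epsilon_max * sin(delta)
delta = 18 deg = 0.3142 rad
sin(delta) = 0.3090
E_loss = pi * 139963.0000 * 0.0882 * 0.3090
E_loss = 11984.3384


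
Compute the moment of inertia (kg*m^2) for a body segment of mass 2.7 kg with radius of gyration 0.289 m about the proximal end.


I = m * k^2
I = 2.7 * 0.289^2
k^2 = 0.0835
I = 0.2255


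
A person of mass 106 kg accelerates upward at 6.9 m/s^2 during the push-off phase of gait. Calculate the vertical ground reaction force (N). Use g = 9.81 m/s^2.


GRF = m * (g + a)
GRF = 106 * (9.81 + 6.9)
GRF = 106 * 16.7100
GRF = 1771.2600


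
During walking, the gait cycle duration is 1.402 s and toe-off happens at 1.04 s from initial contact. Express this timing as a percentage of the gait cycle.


pct = (event_time / cycle_time) * 100
pct = (1.04 / 1.402) * 100
ratio = 0.7418
pct = 74.1797


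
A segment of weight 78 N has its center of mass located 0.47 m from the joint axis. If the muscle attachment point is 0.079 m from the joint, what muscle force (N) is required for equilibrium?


F_muscle = W * d_load / d_muscle
F_muscle = 78 * 0.47 / 0.079
Numerator = 36.6600
F_muscle = 464.0506


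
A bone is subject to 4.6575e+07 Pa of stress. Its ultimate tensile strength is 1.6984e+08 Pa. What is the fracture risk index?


FRI = applied / ultimate
FRI = 4.6575e+07 / 1.6984e+08
FRI = 0.2742


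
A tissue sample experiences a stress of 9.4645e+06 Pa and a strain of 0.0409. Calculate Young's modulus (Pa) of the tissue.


E = stress / strain
E = 9.4645e+06 / 0.0409
E = 2.3141e+08


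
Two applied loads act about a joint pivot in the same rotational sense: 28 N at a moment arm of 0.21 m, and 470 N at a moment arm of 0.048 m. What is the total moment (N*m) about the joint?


M = F1 * d1 + F2 * d2
M = 28 * 0.21 + 470 * 0.048
M = 5.8800 + 22.5600
M = 28.4400


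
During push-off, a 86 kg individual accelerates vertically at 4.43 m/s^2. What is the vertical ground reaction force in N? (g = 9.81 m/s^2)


GRF = m * (g + a)
GRF = 86 * (9.81 + 4.43)
GRF = 86 * 14.2400
GRF = 1224.6400


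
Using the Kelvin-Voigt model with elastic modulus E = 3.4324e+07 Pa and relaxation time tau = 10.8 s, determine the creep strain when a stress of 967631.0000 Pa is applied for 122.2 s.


epsilon(t) = (sigma/E) * (1 - exp(-t/tau))
sigma/E = 967631.0000 / 3.4324e+07 = 0.0282
exp(-t/tau) = exp(-122.2 / 10.8) = 1.2191e-05
epsilon = 0.0282 * (1 - 1.2191e-05)
epsilon = 0.0282


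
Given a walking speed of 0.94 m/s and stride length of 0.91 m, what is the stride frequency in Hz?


f = v / stride_length
f = 0.94 / 0.91
f = 1.0330


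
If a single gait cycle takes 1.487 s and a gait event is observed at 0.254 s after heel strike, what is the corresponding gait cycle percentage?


pct = (event_time / cycle_time) * 100
pct = (0.254 / 1.487) * 100
ratio = 0.1708
pct = 17.0814


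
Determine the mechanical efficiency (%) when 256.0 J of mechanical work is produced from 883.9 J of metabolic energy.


eta = (W_mech / E_meta) * 100
eta = (256.0 / 883.9) * 100
ratio = 0.2896
eta = 28.9626


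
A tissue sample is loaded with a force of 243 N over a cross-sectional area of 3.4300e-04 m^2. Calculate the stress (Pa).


stress = F / A
stress = 243 / 3.4300e-04
stress = 708454.8105


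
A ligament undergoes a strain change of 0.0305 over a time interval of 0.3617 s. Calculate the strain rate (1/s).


strain_rate = delta_strain / delta_t
strain_rate = 0.0305 / 0.3617
strain_rate = 0.0843


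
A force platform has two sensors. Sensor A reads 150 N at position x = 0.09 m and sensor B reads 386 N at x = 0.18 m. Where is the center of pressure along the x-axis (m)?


COP_x = (F1*x1 + F2*x2) / (F1 + F2)
COP_x = (150*0.09 + 386*0.18) / (150 + 386)
Numerator = 82.9800
Denominator = 536
COP_x = 0.1548


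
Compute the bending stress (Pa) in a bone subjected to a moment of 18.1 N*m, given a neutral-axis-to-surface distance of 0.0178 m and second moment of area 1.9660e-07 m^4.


sigma = M * c / I
sigma = 18.1 * 0.0178 / 1.9660e-07
M * c = 0.3222
sigma = 1.6388e+06


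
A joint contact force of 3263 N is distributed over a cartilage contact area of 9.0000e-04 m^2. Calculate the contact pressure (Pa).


P = F / A
P = 3263 / 9.0000e-04
P = 3.6256e+06


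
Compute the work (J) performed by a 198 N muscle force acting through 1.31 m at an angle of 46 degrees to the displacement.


W = F * d * cos(theta)
theta = 46 deg = 0.8029 rad
cos(theta) = 0.6947
W = 198 * 1.31 * 0.6947
W = 180.1805


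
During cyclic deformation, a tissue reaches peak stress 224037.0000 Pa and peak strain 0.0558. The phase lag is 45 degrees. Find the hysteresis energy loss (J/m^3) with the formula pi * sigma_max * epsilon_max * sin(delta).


E_loss = pi * sigma_max * epsilon_max * sin(delta)
delta = 45 deg = 0.7854 rad
sin(delta) = 0.7071
E_loss = pi * 224037.0000 * 0.0558 * 0.7071
E_loss = 27770.8276


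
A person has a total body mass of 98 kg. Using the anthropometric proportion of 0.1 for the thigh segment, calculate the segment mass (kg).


m_segment = body_mass * fraction
m_segment = 98 * 0.1
m_segment = 9.8000


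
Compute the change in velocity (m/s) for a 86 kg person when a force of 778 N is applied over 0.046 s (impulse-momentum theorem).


J = F * dt = 778 * 0.046 = 35.7880 N*s
delta_v = J / m
delta_v = 35.7880 / 86
delta_v = 0.4161


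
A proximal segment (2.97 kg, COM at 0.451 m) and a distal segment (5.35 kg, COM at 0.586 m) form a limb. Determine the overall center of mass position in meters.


COM = (m1*x1 + m2*x2) / (m1 + m2)
COM = (2.97*0.451 + 5.35*0.586) / (2.97 + 5.35)
Numerator = 4.4746
Denominator = 8.3200
COM = 0.5378


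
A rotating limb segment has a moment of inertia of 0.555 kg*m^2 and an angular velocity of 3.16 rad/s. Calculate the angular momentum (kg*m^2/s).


L = I * omega
L = 0.555 * 3.16
L = 1.7538


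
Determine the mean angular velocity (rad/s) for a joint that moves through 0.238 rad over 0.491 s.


omega = delta_theta / delta_t
omega = 0.238 / 0.491
omega = 0.4847


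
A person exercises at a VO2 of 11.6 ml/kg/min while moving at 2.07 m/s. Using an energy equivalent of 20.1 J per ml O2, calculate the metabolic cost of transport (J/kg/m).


Power per kg = VO2 * 20.1 / 60
Power per kg = 11.6 * 20.1 / 60 = 3.8860 W/kg
Cost = power_per_kg / speed
Cost = 3.8860 / 2.07
Cost = 1.8773


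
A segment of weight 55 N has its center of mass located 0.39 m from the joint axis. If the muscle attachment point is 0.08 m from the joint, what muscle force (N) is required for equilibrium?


F_muscle = W * d_load / d_muscle
F_muscle = 55 * 0.39 / 0.08
Numerator = 21.4500
F_muscle = 268.1250


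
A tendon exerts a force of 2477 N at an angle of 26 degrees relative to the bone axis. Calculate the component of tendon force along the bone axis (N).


F_eff = F_tendon * cos(theta)
theta = 26 deg = 0.4538 rad
cos(theta) = 0.8988
F_eff = 2477 * 0.8988
F_eff = 2226.3129


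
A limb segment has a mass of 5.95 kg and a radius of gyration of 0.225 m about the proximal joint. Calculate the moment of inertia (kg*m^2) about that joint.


I = m * k^2
I = 5.95 * 0.225^2
k^2 = 0.0506
I = 0.3012


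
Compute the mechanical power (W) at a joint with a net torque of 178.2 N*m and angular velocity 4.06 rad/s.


P = M * omega
P = 178.2 * 4.06
P = 723.4920


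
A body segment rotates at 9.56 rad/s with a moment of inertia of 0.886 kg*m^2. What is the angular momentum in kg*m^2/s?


L = I * omega
L = 0.886 * 9.56
L = 8.4702


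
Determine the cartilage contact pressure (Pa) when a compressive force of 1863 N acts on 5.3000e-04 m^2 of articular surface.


P = F / A
P = 1863 / 5.3000e-04
P = 3.5151e+06


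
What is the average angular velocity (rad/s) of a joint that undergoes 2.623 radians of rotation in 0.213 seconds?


omega = delta_theta / delta_t
omega = 2.623 / 0.213
omega = 12.3146


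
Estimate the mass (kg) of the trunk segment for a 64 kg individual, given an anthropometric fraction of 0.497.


m_segment = body_mass * fraction
m_segment = 64 * 0.497
m_segment = 31.8080


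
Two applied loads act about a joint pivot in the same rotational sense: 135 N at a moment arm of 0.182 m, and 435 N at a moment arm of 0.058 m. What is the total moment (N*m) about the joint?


M = F1 * d1 + F2 * d2
M = 135 * 0.182 + 435 * 0.058
M = 24.5700 + 25.2300
M = 49.8000


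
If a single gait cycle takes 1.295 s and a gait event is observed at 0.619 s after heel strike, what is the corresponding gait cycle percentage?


pct = (event_time / cycle_time) * 100
pct = (0.619 / 1.295) * 100
ratio = 0.4780
pct = 47.7992


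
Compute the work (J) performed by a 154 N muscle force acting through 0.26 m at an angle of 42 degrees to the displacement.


W = F * d * cos(theta)
theta = 42 deg = 0.7330 rad
cos(theta) = 0.7431
W = 154 * 0.26 * 0.7431
W = 29.7555


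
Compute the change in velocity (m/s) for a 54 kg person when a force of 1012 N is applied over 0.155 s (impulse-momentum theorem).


J = F * dt = 1012 * 0.155 = 156.8600 N*s
delta_v = J / m
delta_v = 156.8600 / 54
delta_v = 2.9048


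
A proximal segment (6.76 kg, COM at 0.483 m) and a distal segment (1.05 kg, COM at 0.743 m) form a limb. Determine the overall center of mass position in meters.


COM = (m1*x1 + m2*x2) / (m1 + m2)
COM = (6.76*0.483 + 1.05*0.743) / (6.76 + 1.05)
Numerator = 4.0452
Denominator = 7.8100
COM = 0.5180
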